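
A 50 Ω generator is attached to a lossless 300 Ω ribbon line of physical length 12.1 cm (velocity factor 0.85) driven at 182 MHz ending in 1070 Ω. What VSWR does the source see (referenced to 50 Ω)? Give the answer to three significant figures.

λ = v/f = 0.85·c / 182 MHz = 1.4 m
βl = 2π·l/λ = 2π × 0.0864 = 31.1°
tan(βl) = 0.603
Z_in = Z_0·(Z_L + jZ_0·tanβl)/(Z_0 + jZ_L·tanβl) = 259 − j377 Ω
Γ_s = (Z_in − Z_s)/(Z_in + Z_s) = (209 − j377)/(309 − j377), |Γ_s| = 0.884
VSWR = (1 + |Γ_s|)/(1 − |Γ_s|)

VSWR ≈ 16.3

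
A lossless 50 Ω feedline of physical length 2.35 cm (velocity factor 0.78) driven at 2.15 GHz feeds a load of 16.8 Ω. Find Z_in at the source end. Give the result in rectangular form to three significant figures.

λ = v/f = 0.78·c / 2.15 GHz = 0.109 m
βl = 2π·l/λ = 2π × 0.216 = 77.7°
tan(βl) = tan(77.7°) = 4.6
Z_in = Z_0·(Z_L + jZ_0·tanβl)/(Z_0 + jZ_L·tanβl)
     = 50·(16.8 + j230)/(50 + j77.3)

Z_in ≈ 110 + j60.2 Ω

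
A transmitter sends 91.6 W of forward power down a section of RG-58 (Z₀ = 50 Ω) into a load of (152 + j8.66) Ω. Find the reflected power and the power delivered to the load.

P_reflected ≈ 23.5 W; P_delivered ≈ 68.1 W

|Γ| = |(102 + j8.66)/(202 + j8.66)| = 0.506
|Γ|² = 0.256
P_refl = |Γ|²·P_inc = 23.5 W, P_del = (1 − |Γ|²)·P_inc = 68.1 W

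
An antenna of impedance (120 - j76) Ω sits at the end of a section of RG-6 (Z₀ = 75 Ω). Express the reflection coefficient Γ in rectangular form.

Γ ≈ 0.332 − j0.26

Γ = (Z_L − Z_0)/(Z_L + Z_0) = (45 − j76)/(195 − j76)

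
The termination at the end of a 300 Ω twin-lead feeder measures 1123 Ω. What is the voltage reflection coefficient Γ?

Γ = 0.578

Γ = (Z_L − Z_0)/(Z_L + Z_0) = (1123 − 300)/(1123 + 300) = 823/1423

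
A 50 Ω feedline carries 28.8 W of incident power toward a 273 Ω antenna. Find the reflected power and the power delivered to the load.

P_reflected ≈ 13.7 W; P_delivered ≈ 15.1 W

Γ = (273 − 50)/(273 + 50) = 0.69
|Γ|² = 0.477
P_refl = |Γ|²·P_inc = 13.7 W, P_del = (1 − |Γ|²)·P_inc = 15.1 W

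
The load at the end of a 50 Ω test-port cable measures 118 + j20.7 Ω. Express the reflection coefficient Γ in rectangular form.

Γ ≈ 0.414 + j0.0722

Γ = (Z_L − Z_0)/(Z_L + Z_0) = (68 + j20.7)/(168 + j20.7)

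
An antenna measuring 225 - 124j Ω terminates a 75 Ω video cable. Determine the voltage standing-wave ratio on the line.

VSWR ≈ 3.99

Γ = (Z_L − Z_0)/(Z_L + Z_0) = (150 − j124)/(300 − j124)
|Γ| = 195/325 = 0.6
VSWR = (1 + |Γ|)/(1 − |Γ|) = 1.6/0.4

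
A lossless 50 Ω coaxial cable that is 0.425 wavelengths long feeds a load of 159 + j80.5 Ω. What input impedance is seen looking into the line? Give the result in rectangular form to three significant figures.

βl = 2π × 0.425 = 153°
tan(βl) = tan(153°) = -0.51
Z_in = Z_0·(Z_L + jZ_0·tanβl)/(Z_0 + jZ_L·tanβl)
     = 50·(159 + j55)/(91 − j81)

Z_in ≈ 33.7 + j60.2 Ω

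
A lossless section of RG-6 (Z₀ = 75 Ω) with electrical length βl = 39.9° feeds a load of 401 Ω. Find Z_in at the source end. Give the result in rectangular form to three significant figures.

Z_in ≈ 32.5 − j82.4 Ω

tan(βl) = tan(39.9°) = 0.836
Z_in = Z_0·(Z_L + jZ_0·tanβl)/(Z_0 + jZ_L·tanβl)
     = 75·(401 + j62.7)/(75 + j335)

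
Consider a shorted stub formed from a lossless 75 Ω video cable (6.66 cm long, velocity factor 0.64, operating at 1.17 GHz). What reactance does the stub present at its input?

X_in ≈ -50.4 Ω (capacitive)

λ = v/f = 0.64·c / 1.17 GHz = 0.164 m
βl = 2π·l/λ = 2π × 0.406 = 146°
tan(βl) = -0.672
For a shorted stub, Z_in = jZ_0·tan(βl)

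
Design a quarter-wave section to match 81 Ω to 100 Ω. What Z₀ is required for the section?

Z_qwt ≈ 90 Ω

Z_qwt = √(Z_0·R_L) = √(100 × 81) = √8100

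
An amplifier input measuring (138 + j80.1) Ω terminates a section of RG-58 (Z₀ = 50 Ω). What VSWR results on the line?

Γ = (Z_L − Z_0)/(Z_L + Z_0) = (88 + j80.1)/(188 + j80.1)
|Γ| = 119/204 = 0.582
VSWR = (1 + |Γ|)/(1 − |Γ|) = 1.58/0.418

VSWR ≈ 3.79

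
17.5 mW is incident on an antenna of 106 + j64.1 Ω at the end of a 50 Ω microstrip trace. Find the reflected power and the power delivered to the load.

P_reflected ≈ 4.46 mW; P_delivered ≈ 13 mW

|Γ| = |(56 + j64.1)/(156 + j64.1)| = 0.505
|Γ|² = 0.255
P_refl = |Γ|²·P_inc = 4.46 mW, P_del = (1 − |Γ|²)·P_inc = 13 mW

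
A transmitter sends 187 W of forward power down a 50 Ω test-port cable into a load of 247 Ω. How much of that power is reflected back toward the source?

Γ = (247 − 50)/(247 + 50) = 0.663
|Γ|² = 0.44
P_refl = |Γ|²·P_inc = 82.3 W, P_del = (1 − |Γ|²)·P_inc = 105 W

P_reflected ≈ 82.3 W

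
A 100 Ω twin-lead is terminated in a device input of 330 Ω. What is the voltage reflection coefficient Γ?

Γ = 0.535

Γ = (Z_L − Z_0)/(Z_L + Z_0) = (330 − 100)/(330 + 100) = 230/430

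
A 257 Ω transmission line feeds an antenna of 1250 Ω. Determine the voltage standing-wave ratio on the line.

VSWR ≈ 4.86

For a purely resistive load, VSWR = R_L/Z_0 or Z_0/R_L (whichever > 1) = 1250/257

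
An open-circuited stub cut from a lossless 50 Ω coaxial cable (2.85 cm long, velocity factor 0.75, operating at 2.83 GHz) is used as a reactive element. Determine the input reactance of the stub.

λ = v/f = 0.75·c / 2.83 GHz = 0.0795 m
βl = 2π·l/λ = 2π × 0.358 = 129°
tan(βl) = -1.23
For an open-circuited stub, Z_in = −jZ_0·cot(βl) = −jZ_0/tan(βl)

X_in ≈ 40.6 Ω (inductive)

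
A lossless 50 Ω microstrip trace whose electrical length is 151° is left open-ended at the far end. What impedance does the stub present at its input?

tan(βl) = -0.554
For an open-ended stub, Z_in = −jZ_0·cot(βl) = −jZ_0/tan(βl)

Z_in ≈ +j90.2 Ω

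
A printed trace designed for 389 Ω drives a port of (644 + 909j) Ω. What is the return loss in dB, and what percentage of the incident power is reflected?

RL ≈ 3.27 dB; 47.1% of incident power reflected

Γ = (255 + j909)/(1033 + j909), |Γ| = 0.686
RL = −20·log₁₀(0.686) = 3.27 dB
P_refl/P_inc = |Γ|² = 0.471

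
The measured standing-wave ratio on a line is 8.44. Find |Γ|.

|Γ| ≈ 0.788

|Γ| = (S − 1)/(S + 1) = (8.44 − 1)/(8.44 + 1) = 7.44/9.44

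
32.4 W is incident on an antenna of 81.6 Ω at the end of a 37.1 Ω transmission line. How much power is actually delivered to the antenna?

Γ = (81.6 − 37.1)/(81.6 + 37.1) = 0.375
|Γ|² = 0.141
P_refl = |Γ|²·P_inc = 4.55 W, P_del = (1 − |Γ|²)·P_inc = 27.8 W

P_delivered ≈ 27.8 W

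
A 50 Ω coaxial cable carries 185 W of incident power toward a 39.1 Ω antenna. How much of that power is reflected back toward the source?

P_reflected ≈ 2.77 W

Γ = (39.1 − 50)/(39.1 + 50) = -0.122
|Γ|² = 0.015
P_refl = |Γ|²·P_inc = 2.77 W, P_del = (1 − |Γ|²)·P_inc = 182 W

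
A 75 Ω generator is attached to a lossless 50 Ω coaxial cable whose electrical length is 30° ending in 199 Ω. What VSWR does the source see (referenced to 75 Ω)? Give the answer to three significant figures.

VSWR ≈ 3.52

tan(βl) = 0.577
Z_in = Z_0·(Z_L + jZ_0·tanβl)/(Z_0 + jZ_L·tanβl) = 42.2 − j68.2 Ω
Γ_s = (Z_in − Z_s)/(Z_in + Z_s) = (-32.8 − j68.2)/(117 − j68.2), |Γ_s| = 0.558
VSWR = (1 + |Γ_s|)/(1 − |Γ_s|)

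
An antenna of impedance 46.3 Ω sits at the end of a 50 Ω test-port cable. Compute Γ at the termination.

Γ = (Z_L − Z_0)/(Z_L + Z_0) = (46.3 − 50)/(46.3 + 50) = -3.7/96.3

Γ = -0.0384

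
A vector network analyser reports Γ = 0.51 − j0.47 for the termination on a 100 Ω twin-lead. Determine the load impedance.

Z_L = Z_0·(1 + Γ)/(1 − Γ) = 100·(1.51 − j0.47)/(0.49 + j0.47)

Z_L ≈ 113 − j204 Ω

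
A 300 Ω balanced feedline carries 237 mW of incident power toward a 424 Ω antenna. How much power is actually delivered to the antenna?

Γ = (424 − 300)/(424 + 300) = 0.171
|Γ|² = 0.0293
P_refl = |Γ|²·P_inc = 6.95 mW, P_del = (1 − |Γ|²)·P_inc = 230 mW

P_delivered ≈ 230 mW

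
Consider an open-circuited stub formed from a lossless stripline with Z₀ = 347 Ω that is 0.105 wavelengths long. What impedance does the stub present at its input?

βl = 2π × 0.105 = 37.8°
tan(βl) = 0.776
For an open-circuited stub, Z_in = −jZ_0·cot(βl) = −jZ_0/tan(βl)

Z_in ≈ −j447 Ω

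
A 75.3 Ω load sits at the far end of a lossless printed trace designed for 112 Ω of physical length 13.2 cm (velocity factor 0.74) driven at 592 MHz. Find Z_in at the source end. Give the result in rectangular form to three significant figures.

λ = v/f = 0.74·c / 592 MHz = 0.375 m
βl = 2π·l/λ = 2π × 0.352 = 127°
tan(βl) = tan(127°) = -1.34
Z_in = Z_0·(Z_L + jZ_0·tanβl)/(Z_0 + jZ_L·tanβl)
     = 112·(75.3 − j150)/(112 − j101)

Z_in ≈ 116 − j45.4 Ω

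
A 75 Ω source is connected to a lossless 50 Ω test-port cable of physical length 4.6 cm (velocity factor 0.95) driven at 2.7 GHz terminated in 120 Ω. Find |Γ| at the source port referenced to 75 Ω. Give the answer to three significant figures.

|Γ| ≈ 0.327

λ = v/f = 0.95·c / 2.7 GHz = 0.106 m
βl = 2π·l/λ = 2π × 0.436 = 157°
tan(βl) = -0.427
Z_in = Z_0·(Z_L + jZ_0·tanβl)/(Z_0 + jZ_L·tanβl) = 69.2 + j49.6 Ω
Γ_s = (Z_in − Z_s)/(Z_in + Z_s) = (-5.78 + j49.6)/(144 + j49.6), |Γ_s| = 0.327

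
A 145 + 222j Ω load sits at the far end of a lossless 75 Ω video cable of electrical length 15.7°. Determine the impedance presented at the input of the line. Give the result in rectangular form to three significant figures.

Z_in ≈ 484 − j117 Ω

tan(βl) = tan(15.7°) = 0.281
Z_in = Z_0·(Z_L + jZ_0·tanβl)/(Z_0 + jZ_L·tanβl)
     = 75·(145 + j243)/(12.6 + j40.8)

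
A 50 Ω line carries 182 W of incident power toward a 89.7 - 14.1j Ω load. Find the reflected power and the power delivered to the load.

P_reflected ≈ 16.4 W; P_delivered ≈ 166 W

|Γ| = |(39.7 − j14.1)/(139.7 − j14.1)| = 0.3
|Γ|² = 0.09
P_refl = |Γ|²·P_inc = 16.4 W, P_del = (1 − |Γ|²)·P_inc = 166 W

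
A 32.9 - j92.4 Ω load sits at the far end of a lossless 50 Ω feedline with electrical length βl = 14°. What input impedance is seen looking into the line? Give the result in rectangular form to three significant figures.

Z_in ≈ 16.2 − j56.5 Ω

tan(βl) = tan(14°) = 0.249
Z_in = Z_0·(Z_L + jZ_0·tanβl)/(Z_0 + jZ_L·tanβl)
     = 50·(32.9 − j79.9)/(73 + j8.2)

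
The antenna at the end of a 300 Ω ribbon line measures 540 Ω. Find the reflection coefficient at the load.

Γ = (Z_L − Z_0)/(Z_L + Z_0) = (540 − 300)/(540 + 300) = 240/840

Γ = 0.286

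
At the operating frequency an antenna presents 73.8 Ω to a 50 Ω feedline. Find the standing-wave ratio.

VSWR ≈ 1.48

Γ = (73.8 − 50)/(73.8 + 50) = 0.192
VSWR = (1 + 0.192)/(1 − 0.192)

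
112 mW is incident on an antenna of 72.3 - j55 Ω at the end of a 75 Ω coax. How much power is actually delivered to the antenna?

P_delivered ≈ 98.3 mW

|Γ| = |(-2.7 − j55)/(147.3 − j55)| = 0.35
|Γ|² = 0.123
P_refl = |Γ|²·P_inc = 13.7 mW, P_del = (1 − |Γ|²)·P_inc = 98.3 mW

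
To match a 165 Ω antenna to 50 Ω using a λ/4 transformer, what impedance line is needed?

Z_qwt ≈ 90.8 Ω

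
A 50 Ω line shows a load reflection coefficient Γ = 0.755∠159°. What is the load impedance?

Z_L ≈ 7.21 + j9.08 Ω

Z_L = Z_0·(1 + Γ)/(1 − Γ) = 50·(0.295 + j0.271)/(1.7 − j0.271)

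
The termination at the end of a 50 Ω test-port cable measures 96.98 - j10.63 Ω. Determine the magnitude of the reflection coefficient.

Γ = (Z_L − Z_0)/(Z_L + Z_0) = (46.98 − j10.63)/(147 − j10.63)
|Γ| = 48.2/147

|Γ| ≈ 0.327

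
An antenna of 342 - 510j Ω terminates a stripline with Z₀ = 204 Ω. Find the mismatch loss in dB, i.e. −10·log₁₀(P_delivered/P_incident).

Γ = (138 − j510)/(546 − j510), |Γ| = 0.707
|Γ|² = 0.5, so P_del/P_inc = 1 − |Γ|² = 0.5
ML = −10·log₁₀(1 − |Γ|²)

mismatch loss ≈ 3.01 dB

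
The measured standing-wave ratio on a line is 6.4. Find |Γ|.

|Γ| ≈ 0.73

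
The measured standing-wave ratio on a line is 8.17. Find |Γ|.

|Γ| = (S − 1)/(S + 1) = (8.17 − 1)/(8.17 + 1) = 7.17/9.17

|Γ| ≈ 0.782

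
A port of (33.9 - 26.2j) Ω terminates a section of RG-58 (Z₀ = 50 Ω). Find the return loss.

RL ≈ 9.12 dB

Γ = (-16.1 − j26.2)/(83.9 − j26.2), |Γ| = 0.35
RL = −20·log₁₀|Γ| = −20·log₁₀(0.35)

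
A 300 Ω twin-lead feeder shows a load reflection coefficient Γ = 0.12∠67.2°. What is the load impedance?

Z_L ≈ 321 + j72 Ω

Z_L = Z_0·(1 + Γ)/(1 − Γ) = 300·(1.05 + j0.111)/(0.953 − j0.111)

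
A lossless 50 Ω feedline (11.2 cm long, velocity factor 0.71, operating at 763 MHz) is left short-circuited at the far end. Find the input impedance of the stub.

λ = v/f = 0.71·c / 763 MHz = 0.279 m
βl = 2π·l/λ = 2π × 0.401 = 144°
tan(βl) = -0.715
For a short-circuited stub, Z_in = jZ_0·tan(βl)

Z_in ≈ −j35.8 Ω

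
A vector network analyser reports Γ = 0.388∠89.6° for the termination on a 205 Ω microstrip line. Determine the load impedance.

Z_L ≈ 152 + j139 Ω

Z_L = Z_0·(1 + Γ)/(1 − Γ) = 205·(1 + j0.388)/(0.997 − j0.388)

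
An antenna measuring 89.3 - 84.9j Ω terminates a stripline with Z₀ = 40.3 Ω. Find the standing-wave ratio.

VSWR ≈ 4.45

Γ = (Z_L − Z_0)/(Z_L + Z_0) = (49 − j84.9)/(129.6 − j84.9)
|Γ| = 98/155 = 0.633
VSWR = (1 + |Γ|)/(1 − |Γ|) = 1.63/0.367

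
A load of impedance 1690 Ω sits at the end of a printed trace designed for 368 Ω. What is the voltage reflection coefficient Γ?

Γ = (Z_L − Z_0)/(Z_L + Z_0) = (1690 − 368)/(1690 + 368) = 1322/2058

Γ = 0.642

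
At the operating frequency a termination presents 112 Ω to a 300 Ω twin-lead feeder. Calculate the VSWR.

Γ = (112 − 300)/(112 + 300) = -0.456
VSWR = (1 + 0.456)/(1 − 0.456)

VSWR ≈ 2.68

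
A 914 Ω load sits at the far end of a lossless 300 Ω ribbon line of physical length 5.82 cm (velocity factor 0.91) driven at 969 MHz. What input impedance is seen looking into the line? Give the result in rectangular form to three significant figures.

Z_in ≈ 105 − j74.3 Ω

λ = v/f = 0.91·c / 969 MHz = 0.282 m
βl = 2π·l/λ = 2π × 0.207 = 74.4°
tan(βl) = tan(74.4°) = 3.57
Z_in = Z_0·(Z_L + jZ_0·tanβl)/(Z_0 + jZ_L·tanβl)
     = 300·(914 + j1070)/(300 + j3270)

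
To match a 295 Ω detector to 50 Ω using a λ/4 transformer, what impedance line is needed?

Z_qwt ≈ 121 Ω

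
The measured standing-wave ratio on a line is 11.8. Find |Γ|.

|Γ| ≈ 0.844

|Γ| = (S − 1)/(S + 1) = (11.8 − 1)/(11.8 + 1) = 10.8/12.8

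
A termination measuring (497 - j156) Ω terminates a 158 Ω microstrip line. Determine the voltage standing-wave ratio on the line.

VSWR ≈ 3.49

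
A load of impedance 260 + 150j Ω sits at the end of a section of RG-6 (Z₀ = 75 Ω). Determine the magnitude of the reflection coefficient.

Γ = (Z_L − Z_0)/(Z_L + Z_0) = (185 + j150)/(335 + j150)
|Γ| = 238/367

|Γ| ≈ 0.649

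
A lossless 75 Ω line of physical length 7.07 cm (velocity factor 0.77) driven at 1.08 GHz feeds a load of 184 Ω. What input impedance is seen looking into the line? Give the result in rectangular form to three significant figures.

Z_in ≈ 38 + j33 Ω

λ = v/f = 0.77·c / 1.08 GHz = 0.214 m
βl = 2π·l/λ = 2π × 0.331 = 119°
tan(βl) = tan(119°) = -1.8
Z_in = Z_0·(Z_L + jZ_0·tanβl)/(Z_0 + jZ_L·tanβl)
     = 75·(184 − j135)/(75 − j332)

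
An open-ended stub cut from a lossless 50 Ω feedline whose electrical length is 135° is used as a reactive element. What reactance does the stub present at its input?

X_in ≈ 50 Ω (inductive)

tan(βl) = -1
For an open-ended stub, Z_in = −jZ_0·cot(βl) = −jZ_0/tan(βl)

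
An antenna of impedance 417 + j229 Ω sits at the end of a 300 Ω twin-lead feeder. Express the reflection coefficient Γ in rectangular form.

Γ = (Z_L − Z_0)/(Z_L + Z_0) = (117 + j229)/(717 + j229)

Γ ≈ 0.241 + j0.243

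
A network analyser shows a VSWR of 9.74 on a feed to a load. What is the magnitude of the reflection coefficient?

|Γ| = (S − 1)/(S + 1) = (9.74 − 1)/(9.74 + 1) = 8.74/10.7

|Γ| ≈ 0.814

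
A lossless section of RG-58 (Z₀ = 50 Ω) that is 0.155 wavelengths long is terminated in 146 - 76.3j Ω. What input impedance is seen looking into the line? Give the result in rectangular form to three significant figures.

Z_in ≈ 15.9 − j21.9 Ω

βl = 2π × 0.155 = 55.8°
tan(βl) = tan(55.8°) = 1.47
Z_in = Z_0·(Z_L + jZ_0·tanβl)/(Z_0 + jZ_L·tanβl)
     = 50·(146 − j2.73)/(162 + j215)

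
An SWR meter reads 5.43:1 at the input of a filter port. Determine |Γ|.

|Γ| = (S − 1)/(S + 1) = (5.43 − 1)/(5.43 + 1) = 4.43/6.43

|Γ| ≈ 0.689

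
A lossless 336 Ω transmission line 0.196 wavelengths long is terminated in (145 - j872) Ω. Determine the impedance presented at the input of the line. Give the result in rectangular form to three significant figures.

Z_in ≈ 18.4 + j6.89 Ω

βl = 2π × 0.196 = 70.6°
tan(βl) = tan(70.6°) = 2.83
Z_in = Z_0·(Z_L + jZ_0·tanβl)/(Z_0 + jZ_L·tanβl)
     = 336·(145 + j80)/(2810 + j411)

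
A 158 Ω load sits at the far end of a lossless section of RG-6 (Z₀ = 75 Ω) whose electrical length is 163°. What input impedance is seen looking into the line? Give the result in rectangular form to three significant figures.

Z_in ≈ 122 + j55.7 Ω

tan(βl) = tan(163°) = -0.306
Z_in = Z_0·(Z_L + jZ_0·tanβl)/(Z_0 + jZ_L·tanβl)
     = 75·(158 − j22.9)/(75 − j48.3)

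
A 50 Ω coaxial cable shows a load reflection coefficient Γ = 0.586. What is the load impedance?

Z_L = Z_0·(1 + Γ)/(1 − Γ) = 50·(1.59)/(0.414)

Z_L ≈ 192 Ω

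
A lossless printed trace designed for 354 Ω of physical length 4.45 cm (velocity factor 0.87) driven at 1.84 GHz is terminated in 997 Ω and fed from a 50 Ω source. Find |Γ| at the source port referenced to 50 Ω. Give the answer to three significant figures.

|Γ| ≈ 0.683

λ = v/f = 0.87·c / 1.84 GHz = 0.142 m
βl = 2π·l/λ = 2π × 0.314 = 113°
tan(βl) = -2.36
Z_in = Z_0·(Z_L + jZ_0·tanβl)/(Z_0 + jZ_L·tanβl) = 145 + j128 Ω
Γ_s = (Z_in − Z_s)/(Z_in + Z_s) = (94.9 + j128)/(195 + j128), |Γ_s| = 0.683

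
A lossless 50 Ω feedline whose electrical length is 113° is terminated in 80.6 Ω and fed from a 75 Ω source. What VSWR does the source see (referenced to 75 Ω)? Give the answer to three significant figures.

tan(βl) = -2.36
Z_in = Z_0·(Z_L + jZ_0·tanβl)/(Z_0 + jZ_L·tanβl) = 34.2 + j12.2 Ω
Γ_s = (Z_in − Z_s)/(Z_in + Z_s) = (-40.8 + j12.2)/(109 + j12.2), |Γ_s| = 0.387
VSWR = (1 + |Γ_s|)/(1 − |Γ_s|)

VSWR ≈ 2.26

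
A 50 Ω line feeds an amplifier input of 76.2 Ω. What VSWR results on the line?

Γ = (76.2 − 50)/(76.2 + 50) = 0.208
VSWR = (1 + 0.208)/(1 − 0.208)

VSWR ≈ 1.52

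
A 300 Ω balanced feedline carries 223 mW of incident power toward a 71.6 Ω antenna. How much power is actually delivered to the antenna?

P_delivered ≈ 139 mW

Γ = (71.6 − 300)/(71.6 + 300) = -0.615
|Γ|² = 0.378
P_refl = |Γ|²·P_inc = 84.2 mW, P_del = (1 − |Γ|²)·P_inc = 139 mW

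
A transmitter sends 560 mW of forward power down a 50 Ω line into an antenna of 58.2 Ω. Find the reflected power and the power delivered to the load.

P_reflected ≈ 3.22 mW; P_delivered ≈ 557 mW

Γ = (58.2 − 50)/(58.2 + 50) = 0.0758
|Γ|² = 0.00574
P_refl = |Γ|²·P_inc = 3.22 mW, P_del = (1 − |Γ|²)·P_inc = 557 mW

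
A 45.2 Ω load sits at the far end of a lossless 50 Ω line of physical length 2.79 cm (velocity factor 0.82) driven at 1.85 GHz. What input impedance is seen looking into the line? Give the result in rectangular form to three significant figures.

λ = v/f = 0.82·c / 1.85 GHz = 0.133 m
βl = 2π·l/λ = 2π × 0.21 = 75.5°
tan(βl) = tan(75.5°) = 3.88
Z_in = Z_0·(Z_L + jZ_0·tanβl)/(Z_0 + jZ_L·tanβl)
     = 50·(45.2 + j194)/(50 + j175)

Z_in ≈ 54.5 + j2.67 Ω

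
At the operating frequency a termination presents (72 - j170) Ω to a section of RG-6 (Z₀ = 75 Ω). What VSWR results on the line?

Γ = (Z_L − Z_0)/(Z_L + Z_0) = (-3 − j170)/(147 − j170)
|Γ| = 170/225 = 0.757
VSWR = (1 + |Γ|)/(1 − |Γ|) = 1.76/0.243

VSWR ≈ 7.21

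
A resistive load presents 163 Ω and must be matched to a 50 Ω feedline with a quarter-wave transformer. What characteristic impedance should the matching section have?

Z_qwt = √(Z_0·R_L) = √(50 × 163) = √8150

Z_qwt ≈ 90.3 Ω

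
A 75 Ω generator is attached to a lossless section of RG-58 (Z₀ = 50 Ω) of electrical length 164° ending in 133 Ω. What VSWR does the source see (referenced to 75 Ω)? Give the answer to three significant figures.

tan(βl) = -0.287
Z_in = Z_0·(Z_L + jZ_0·tanβl)/(Z_0 + jZ_L·tanβl) = 91 + j55.1 Ω
Γ_s = (Z_in − Z_s)/(Z_in + Z_s) = (16 + j55.1)/(166 + j55.1), |Γ_s| = 0.328
VSWR = (1 + |Γ_s|)/(1 − |Γ_s|)

VSWR ≈ 1.98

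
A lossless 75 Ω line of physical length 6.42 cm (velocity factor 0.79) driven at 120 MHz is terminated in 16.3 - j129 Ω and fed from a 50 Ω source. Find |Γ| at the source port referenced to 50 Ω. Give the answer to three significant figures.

λ = v/f = 0.79·c / 120 MHz = 1.98 m
βl = 2π·l/λ = 2π × 0.0325 = 11.7°
tan(βl) = 0.207
Z_in = Z_0·(Z_L + jZ_0·tanβl)/(Z_0 + jZ_L·tanβl) = 9.23 − j84 Ω
Γ_s = (Z_in − Z_s)/(Z_in + Z_s) = (-40.8 − j84)/(59.2 − j84), |Γ_s| = 0.908

|Γ| ≈ 0.908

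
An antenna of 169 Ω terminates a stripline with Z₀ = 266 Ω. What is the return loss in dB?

Γ = (169 − 266)/(169 + 266) = -0.223
RL = −20·log₁₀|Γ| = −20·log₁₀(0.223)

RL ≈ 13 dB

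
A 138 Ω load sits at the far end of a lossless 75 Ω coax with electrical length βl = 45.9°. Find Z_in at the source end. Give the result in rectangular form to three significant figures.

Z_in ≈ 61.9 − j40.1 Ω

tan(βl) = tan(45.9°) = 1.03
Z_in = Z_0·(Z_L + jZ_0·tanβl)/(Z_0 + jZ_L·tanβl)
     = 75·(138 + j77.4)/(75 + j142)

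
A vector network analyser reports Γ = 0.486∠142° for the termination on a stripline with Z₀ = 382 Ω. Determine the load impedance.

Z_L = Z_0·(1 + Γ)/(1 − Γ) = 382·(0.617 + j0.299)/(1.38 − j0.299)

Z_L ≈ 146 + j114 Ω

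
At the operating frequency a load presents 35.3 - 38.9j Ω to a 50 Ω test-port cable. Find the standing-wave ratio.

VSWR ≈ 2.59

Γ = (Z_L − Z_0)/(Z_L + Z_0) = (-14.7 − j38.9)/(85.3 − j38.9)
|Γ| = 41.6/93.8 = 0.444
VSWR = (1 + |Γ|)/(1 − |Γ|) = 1.44/0.556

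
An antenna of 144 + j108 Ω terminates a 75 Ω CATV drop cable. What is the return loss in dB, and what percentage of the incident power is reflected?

RL ≈ 5.6 dB; 27.5% of incident power reflected

Γ = (69 + j108)/(219 + j108), |Γ| = 0.525
RL = −20·log₁₀(0.525) = 5.6 dB
P_refl/P_inc = |Γ|² = 0.275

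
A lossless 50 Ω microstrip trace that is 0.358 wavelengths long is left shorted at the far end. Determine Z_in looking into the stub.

βl = 2π × 0.358 = 129°
tan(βl) = -1.24
For a shorted stub, Z_in = jZ_0·tan(βl)

Z_in ≈ −j62 Ω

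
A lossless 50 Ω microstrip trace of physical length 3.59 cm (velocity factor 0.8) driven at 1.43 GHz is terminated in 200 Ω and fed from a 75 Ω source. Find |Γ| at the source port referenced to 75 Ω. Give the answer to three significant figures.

λ = v/f = 0.8·c / 1.43 GHz = 0.168 m
βl = 2π·l/λ = 2π × 0.214 = 77°
tan(βl) = 4.33
Z_in = Z_0·(Z_L + jZ_0·tanβl)/(Z_0 + jZ_L·tanβl) = 13.1 − j10.8 Ω
Γ_s = (Z_in − Z_s)/(Z_in + Z_s) = (-61.9 − j10.8)/(88.1 − j10.8), |Γ_s| = 0.707

|Γ| ≈ 0.707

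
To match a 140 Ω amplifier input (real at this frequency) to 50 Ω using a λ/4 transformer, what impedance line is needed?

Z_qwt ≈ 83.7 Ω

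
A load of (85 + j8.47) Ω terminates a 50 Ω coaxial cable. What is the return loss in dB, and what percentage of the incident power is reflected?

Γ = (35 + j8.47)/(135 + j8.47), |Γ| = 0.266
RL = −20·log₁₀(0.266) = 11.5 dB
P_refl/P_inc = |Γ|² = 0.0709

RL ≈ 11.5 dB; 7.09% of incident power reflected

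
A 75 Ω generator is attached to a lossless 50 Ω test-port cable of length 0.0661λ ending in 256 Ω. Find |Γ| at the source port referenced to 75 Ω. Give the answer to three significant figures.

βl = 2π × 0.0661 = 23.8°
tan(βl) = 0.441
Z_in = Z_0·(Z_L + jZ_0·tanβl)/(Z_0 + jZ_L·tanβl) = 50.1 − j91.2 Ω
Γ_s = (Z_in − Z_s)/(Z_in + Z_s) = (-24.9 − j91.2)/(125 − j91.2), |Γ_s| = 0.61

|Γ| ≈ 0.61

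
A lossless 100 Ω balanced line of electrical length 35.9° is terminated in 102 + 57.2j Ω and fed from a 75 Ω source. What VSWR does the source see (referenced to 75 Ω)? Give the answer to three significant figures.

VSWR ≈ 2.33

tan(βl) = 0.724
Z_in = Z_0·(Z_L + jZ_0·tanβl)/(Z_0 + jZ_L·tanβl) = 175 + j0.696 Ω
Γ_s = (Z_in − Z_s)/(Z_in + Z_s) = (100 + j0.696)/(250 + j0.696), |Γ_s| = 0.4
VSWR = (1 + |Γ_s|)/(1 − |Γ_s|)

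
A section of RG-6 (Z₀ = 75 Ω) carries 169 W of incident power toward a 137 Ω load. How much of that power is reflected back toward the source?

Γ = (137 − 75)/(137 + 75) = 0.292
|Γ|² = 0.0855
P_refl = |Γ|²·P_inc = 14.5 W, P_del = (1 − |Γ|²)·P_inc = 155 W

P_reflected ≈ 14.5 W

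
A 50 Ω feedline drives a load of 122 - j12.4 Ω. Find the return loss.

Γ = (72 − j12.4)/(172 − j12.4), |Γ| = 0.424
RL = −20·log₁₀|Γ| = −20·log₁₀(0.424)

RL ≈ 7.46 dB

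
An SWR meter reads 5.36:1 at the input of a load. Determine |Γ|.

|Γ| ≈ 0.686

|Γ| = (S − 1)/(S + 1) = (5.36 − 1)/(5.36 + 1) = 4.36/6.36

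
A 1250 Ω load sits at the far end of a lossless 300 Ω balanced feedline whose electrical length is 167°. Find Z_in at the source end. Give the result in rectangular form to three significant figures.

Z_in ≈ 684 + j589 Ω

tan(βl) = tan(167°) = -0.231
Z_in = Z_0·(Z_L + jZ_0·tanβl)/(Z_0 + jZ_L·tanβl)
     = 300·(1250 − j69.3)/(300 − j289)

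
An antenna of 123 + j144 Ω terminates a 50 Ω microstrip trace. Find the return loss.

Γ = (73 + j144)/(173 + j144), |Γ| = 0.717
RL = −20·log₁₀|Γ| = −20·log₁₀(0.717)

RL ≈ 2.89 dB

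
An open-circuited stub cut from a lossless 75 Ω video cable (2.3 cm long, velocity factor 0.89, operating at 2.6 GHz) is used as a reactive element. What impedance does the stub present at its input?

Z_in ≈ −j12.4 Ω

λ = v/f = 0.89·c / 2.6 GHz = 0.103 m
βl = 2π·l/λ = 2π × 0.224 = 80.6°
tan(βl) = 6.06
For an open-circuited stub, Z_in = −jZ_0·cot(βl) = −jZ_0/tan(βl)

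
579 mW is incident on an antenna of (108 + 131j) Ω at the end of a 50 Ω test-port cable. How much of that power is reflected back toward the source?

|Γ| = |(58 + j131)/(158 + j131)| = 0.698
|Γ|² = 0.487
P_refl = |Γ|²·P_inc = 282 mW, P_del = (1 − |Γ|²)·P_inc = 297 mW

P_reflected ≈ 282 mW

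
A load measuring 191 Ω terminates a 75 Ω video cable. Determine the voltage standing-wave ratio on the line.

For a purely resistive load, VSWR = R_L/Z_0 or Z_0/R_L (whichever > 1) = 191/75

VSWR ≈ 2.55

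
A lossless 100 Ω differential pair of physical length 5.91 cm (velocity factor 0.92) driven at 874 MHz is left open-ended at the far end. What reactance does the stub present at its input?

λ = v/f = 0.92·c / 874 MHz = 0.316 m
βl = 2π·l/λ = 2π × 0.187 = 67.4°
tan(βl) = 2.4
For an open-ended stub, Z_in = −jZ_0·cot(βl) = −jZ_0/tan(βl)

X_in ≈ -41.7 Ω (capacitive)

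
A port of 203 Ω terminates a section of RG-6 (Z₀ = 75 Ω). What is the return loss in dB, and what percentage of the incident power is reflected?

Γ = (203 − 75)/(203 + 75) = 0.46
RL = −20·log₁₀(0.46) = 6.74 dB
P_refl/P_inc = |Γ|² = 0.212

RL ≈ 6.74 dB; 21.2% of incident power reflected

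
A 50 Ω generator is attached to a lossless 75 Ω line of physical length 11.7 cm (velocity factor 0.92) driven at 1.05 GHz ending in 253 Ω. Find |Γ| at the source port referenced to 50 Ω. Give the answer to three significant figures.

|Γ| ≈ 0.652

λ = v/f = 0.92·c / 1.05 GHz = 0.263 m
βl = 2π·l/λ = 2π × 0.445 = 160°
tan(βl) = -0.359
Z_in = Z_0·(Z_L + jZ_0·tanβl)/(Z_0 + jZ_L·tanβl) = 116 + j113 Ω
Γ_s = (Z_in − Z_s)/(Z_in + Z_s) = (65.7 + j113)/(166 + j113), |Γ_s| = 0.652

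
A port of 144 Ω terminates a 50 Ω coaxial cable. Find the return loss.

RL ≈ 6.29 dB

Γ = (144 − 50)/(144 + 50) = 0.485
RL = −20·log₁₀|Γ| = −20·log₁₀(0.485)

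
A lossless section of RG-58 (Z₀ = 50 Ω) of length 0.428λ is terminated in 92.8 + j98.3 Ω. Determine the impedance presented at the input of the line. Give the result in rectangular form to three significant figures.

βl = 2π × 0.428 = 154°
tan(βl) = tan(154°) = -0.486
Z_in = Z_0·(Z_L + jZ_0·tanβl)/(Z_0 + jZ_L·tanβl)
     = 50·(92.8 + j74)/(97.8 − j45.1)

Z_in ≈ 24.7 + j49.3 Ω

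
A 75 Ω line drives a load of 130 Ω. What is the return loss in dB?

Γ = (130 − 75)/(130 + 75) = 0.268
RL = −20·log₁₀|Γ| = −20·log₁₀(0.268)

RL ≈ 11.4 dB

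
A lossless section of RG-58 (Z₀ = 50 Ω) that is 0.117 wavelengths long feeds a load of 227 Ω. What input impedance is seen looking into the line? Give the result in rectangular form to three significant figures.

Z_in ≈ 23.1 − j49.7 Ω

βl = 2π × 0.117 = 42.1°
tan(βl) = tan(42.1°) = 0.904
Z_in = Z_0·(Z_L + jZ_0·tanβl)/(Z_0 + jZ_L·tanβl)
     = 50·(227 + j45.2)/(50 + j205)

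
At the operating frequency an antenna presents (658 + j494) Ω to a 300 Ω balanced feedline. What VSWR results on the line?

VSWR ≈ 3.61

Γ = (Z_L − Z_0)/(Z_L + Z_0) = (358 + j494)/(958 + j494)
|Γ| = 610/1080 = 0.566
VSWR = (1 + |Γ|)/(1 − |Γ|) = 1.57/0.434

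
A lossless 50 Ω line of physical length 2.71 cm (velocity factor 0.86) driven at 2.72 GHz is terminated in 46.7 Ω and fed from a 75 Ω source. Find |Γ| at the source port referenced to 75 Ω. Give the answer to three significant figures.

λ = v/f = 0.86·c / 2.72 GHz = 0.0949 m
βl = 2π·l/λ = 2π × 0.286 = 103°
tan(βl) = -4.38
Z_in = Z_0·(Z_L + jZ_0·tanβl)/(Z_0 + jZ_L·tanβl) = 53.1 − j1.58 Ω
Γ_s = (Z_in − Z_s)/(Z_in + Z_s) = (-21.9 − j1.58)/(128 − j1.58), |Γ_s| = 0.171

|Γ| ≈ 0.171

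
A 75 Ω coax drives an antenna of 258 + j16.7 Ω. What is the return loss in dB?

Γ = (183 + j16.7)/(333 + j16.7), |Γ| = 0.551
RL = −20·log₁₀|Γ| = −20·log₁₀(0.551)

RL ≈ 5.17 dB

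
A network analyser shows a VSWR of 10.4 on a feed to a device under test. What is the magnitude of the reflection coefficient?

|Γ| ≈ 0.825

|Γ| = (S − 1)/(S + 1) = (10.4 − 1)/(10.4 + 1) = 9.4/11.4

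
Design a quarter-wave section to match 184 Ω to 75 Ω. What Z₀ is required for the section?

Z_qwt = √(Z_0·R_L) = √(75 × 184) = √13800

Z_qwt ≈ 117 Ω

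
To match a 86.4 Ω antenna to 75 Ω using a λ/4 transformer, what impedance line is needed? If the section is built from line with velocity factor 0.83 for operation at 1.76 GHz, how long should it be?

Z_qwt ≈ 80.5 Ω; length ≈ 3.54 cm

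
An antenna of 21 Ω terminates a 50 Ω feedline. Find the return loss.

RL ≈ 7.78 dB

Γ = (21 − 50)/(21 + 50) = -0.408
RL = −20·log₁₀|Γ| = −20·log₁₀(0.408)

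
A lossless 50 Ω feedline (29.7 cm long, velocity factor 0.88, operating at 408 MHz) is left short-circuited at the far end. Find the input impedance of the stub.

λ = v/f = 0.88·c / 408 MHz = 0.647 m
βl = 2π·l/λ = 2π × 0.459 = 165°
tan(βl) = -0.263
For a short-circuited stub, Z_in = jZ_0·tan(βl)

Z_in ≈ −j13.2 Ω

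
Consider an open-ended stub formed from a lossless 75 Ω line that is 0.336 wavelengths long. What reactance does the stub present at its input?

X_in ≈ 45 Ω (inductive)

βl = 2π × 0.336 = 121°
tan(βl) = -1.67
For an open-ended stub, Z_in = −jZ_0·cot(βl) = −jZ_0/tan(βl)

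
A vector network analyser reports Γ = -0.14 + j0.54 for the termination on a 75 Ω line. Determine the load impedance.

Z_L = Z_0·(1 + Γ)/(1 − Γ) = 75·(0.86 + j0.54)/(1.14 − j0.54)

Z_L ≈ 32.5 + j50.9 Ω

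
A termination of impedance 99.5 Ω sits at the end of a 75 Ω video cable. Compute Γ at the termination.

Γ = 0.14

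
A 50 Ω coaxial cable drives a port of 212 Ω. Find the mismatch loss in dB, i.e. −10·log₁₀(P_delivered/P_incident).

Γ = (212 − 50)/(212 + 50) = 0.618
|Γ|² = 0.382, so P_del/P_inc = 1 − |Γ|² = 0.618
ML = −10·log₁₀(1 − |Γ|²)

mismatch loss ≈ 2.09 dB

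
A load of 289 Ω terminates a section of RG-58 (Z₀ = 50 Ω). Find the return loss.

Γ = (289 − 50)/(289 + 50) = 0.705
RL = −20·log₁₀|Γ| = −20·log₁₀(0.705)

RL ≈ 3.04 dB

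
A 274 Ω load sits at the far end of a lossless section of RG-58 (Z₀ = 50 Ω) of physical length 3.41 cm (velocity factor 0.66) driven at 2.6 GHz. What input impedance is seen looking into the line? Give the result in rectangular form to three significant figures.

Z_in ≈ 68.2 + j110 Ω

λ = v/f = 0.66·c / 2.6 GHz = 0.0762 m
βl = 2π·l/λ = 2π × 0.448 = 161°
tan(βl) = tan(161°) = -0.34
Z_in = Z_0·(Z_L + jZ_0·tanβl)/(Z_0 + jZ_L·tanβl)
     = 50·(274 − j17)/(50 − j93.3)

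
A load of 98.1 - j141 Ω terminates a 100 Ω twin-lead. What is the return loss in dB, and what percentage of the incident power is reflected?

RL ≈ 4.73 dB; 33.6% of incident power reflected

Γ = (-1.9 − j141)/(198.1 − j141), |Γ| = 0.58
RL = −20·log₁₀(0.58) = 4.73 dB
P_refl/P_inc = |Γ|² = 0.336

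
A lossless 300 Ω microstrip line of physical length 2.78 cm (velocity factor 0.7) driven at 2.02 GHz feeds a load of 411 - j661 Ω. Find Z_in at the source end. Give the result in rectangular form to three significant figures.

Z_in ≈ 66.5 + j134 Ω

λ = v/f = 0.7·c / 2.02 GHz = 0.104 m
βl = 2π·l/λ = 2π × 0.267 = 96.3°
tan(βl) = tan(96.3°) = -9.11
Z_in = Z_0·(Z_L + jZ_0·tanβl)/(Z_0 + jZ_L·tanβl)
     = 300·(411 − j3390)/(-5720 − j3740)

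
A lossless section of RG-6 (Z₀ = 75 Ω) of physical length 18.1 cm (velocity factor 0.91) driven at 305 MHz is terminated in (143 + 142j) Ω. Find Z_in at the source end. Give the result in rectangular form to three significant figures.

Z_in ≈ 25.5 − j44.4 Ω

λ = v/f = 0.91·c / 305 MHz = 0.895 m
βl = 2π·l/λ = 2π × 0.202 = 72.8°
tan(βl) = tan(72.8°) = 3.23
Z_in = Z_0·(Z_L + jZ_0·tanβl)/(Z_0 + jZ_L·tanβl)
     = 75·(143 + j384)/(-384 + j462)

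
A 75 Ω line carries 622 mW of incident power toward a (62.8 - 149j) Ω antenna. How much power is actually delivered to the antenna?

|Γ| = |(-12.2 − j149)/(137.8 − j149)| = 0.737
|Γ|² = 0.543
P_refl = |Γ|²·P_inc = 338 mW, P_del = (1 − |Γ|²)·P_inc = 284 mW

P_delivered ≈ 284 mW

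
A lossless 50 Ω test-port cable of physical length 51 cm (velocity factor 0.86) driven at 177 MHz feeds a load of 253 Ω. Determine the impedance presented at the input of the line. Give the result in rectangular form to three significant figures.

Z_in ≈ 14.8 + j34.2 Ω

λ = v/f = 0.86·c / 177 MHz = 1.46 m
βl = 2π·l/λ = 2π × 0.35 = 126°
tan(βl) = tan(126°) = -1.38
Z_in = Z_0·(Z_L + jZ_0·tanβl)/(Z_0 + jZ_L·tanβl)
     = 50·(253 − j68.9)/(50 − j349)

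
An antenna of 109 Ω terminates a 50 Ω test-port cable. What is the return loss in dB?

RL ≈ 8.61 dB

Γ = (109 − 50)/(109 + 50) = 0.371
RL = −20·log₁₀|Γ| = −20·log₁₀(0.371)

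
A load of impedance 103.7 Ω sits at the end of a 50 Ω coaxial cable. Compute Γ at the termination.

Γ = 0.349

Γ = (Z_L − Z_0)/(Z_L + Z_0) = (103.7 − 50)/(103.7 + 50) = 53.7/153.7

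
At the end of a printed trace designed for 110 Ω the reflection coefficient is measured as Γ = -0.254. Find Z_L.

Z_L ≈ 65.4 Ω

Z_L = Z_0·(1 + Γ)/(1 − Γ) = 110·(0.746)/(1.25)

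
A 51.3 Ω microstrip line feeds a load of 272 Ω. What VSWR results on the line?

For a purely resistive load, VSWR = R_L/Z_0 or Z_0/R_L (whichever > 1) = 272/51.3

VSWR ≈ 5.3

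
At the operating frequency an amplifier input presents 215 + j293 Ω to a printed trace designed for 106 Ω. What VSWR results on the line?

VSWR ≈ 6.13

Γ = (Z_L − Z_0)/(Z_L + Z_0) = (109 + j293)/(321 + j293)
|Γ| = 313/435 = 0.719
VSWR = (1 + |Γ|)/(1 − |Γ|) = 1.72/0.281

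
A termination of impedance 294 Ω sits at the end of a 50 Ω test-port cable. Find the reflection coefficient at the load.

Γ = 0.709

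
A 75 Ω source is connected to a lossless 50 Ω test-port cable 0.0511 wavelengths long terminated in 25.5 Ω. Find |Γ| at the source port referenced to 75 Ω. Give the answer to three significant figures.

|Γ| ≈ 0.474

βl = 2π × 0.0511 = 18.4°
tan(βl) = 0.333
Z_in = Z_0·(Z_L + jZ_0·tanβl)/(Z_0 + jZ_L·tanβl) = 27.5 + j12 Ω
Γ_s = (Z_in − Z_s)/(Z_in + Z_s) = (-47.5 + j12)/(103 + j12), |Γ_s| = 0.474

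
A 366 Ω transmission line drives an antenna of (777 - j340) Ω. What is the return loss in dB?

Γ = (411 − j340)/(1143 − j340), |Γ| = 0.447
RL = −20·log₁₀|Γ| = −20·log₁₀(0.447)

RL ≈ 6.99 dB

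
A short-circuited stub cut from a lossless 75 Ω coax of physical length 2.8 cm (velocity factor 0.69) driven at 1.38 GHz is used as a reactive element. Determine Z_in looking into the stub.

Z_in ≈ +j178 Ω

λ = v/f = 0.69·c / 1.38 GHz = 0.15 m
βl = 2π·l/λ = 2π × 0.187 = 67.2°
tan(βl) = 2.38
For a short-circuited stub, Z_in = jZ_0·tan(βl)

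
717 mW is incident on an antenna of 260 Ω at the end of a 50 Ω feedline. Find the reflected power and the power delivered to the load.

Γ = (260 − 50)/(260 + 50) = 0.677
|Γ|² = 0.459
P_refl = |Γ|²·P_inc = 329 mW, P_del = (1 − |Γ|²)·P_inc = 388 mW

P_reflected ≈ 329 mW; P_delivered ≈ 388 mW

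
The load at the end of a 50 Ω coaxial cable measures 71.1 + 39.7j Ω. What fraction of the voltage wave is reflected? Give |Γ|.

|Γ| ≈ 0.353

Γ = (Z_L − Z_0)/(Z_L + Z_0) = (21.1 + j39.7)/(121.1 + j39.7)
|Γ| = 45/127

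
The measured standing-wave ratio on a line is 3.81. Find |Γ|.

|Γ| ≈ 0.584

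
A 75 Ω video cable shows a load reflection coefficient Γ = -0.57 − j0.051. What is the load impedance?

Z_L = Z_0·(1 + Γ)/(1 − Γ) = 75·(0.43 − j0.051)/(1.57 + j0.051)

Z_L ≈ 20.4 − j3.1 Ω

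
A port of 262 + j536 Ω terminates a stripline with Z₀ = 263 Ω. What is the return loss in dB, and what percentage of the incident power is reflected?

RL ≈ 2.92 dB; 51% of incident power reflected

Γ = (-1 + j536)/(525 + j536), |Γ| = 0.714
RL = −20·log₁₀(0.714) = 2.92 dB
P_refl/P_inc = |Γ|² = 0.51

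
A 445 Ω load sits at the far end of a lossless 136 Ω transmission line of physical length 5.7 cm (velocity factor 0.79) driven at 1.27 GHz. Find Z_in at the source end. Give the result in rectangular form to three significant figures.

Z_in ≈ 46.5 + j44.2 Ω

λ = v/f = 0.79·c / 1.27 GHz = 0.187 m
βl = 2π·l/λ = 2π × 0.305 = 110°
tan(βl) = tan(110°) = -2.75
Z_in = Z_0·(Z_L + jZ_0·tanβl)/(Z_0 + jZ_L·tanβl)
     = 136·(445 − j374)/(136 − j1230)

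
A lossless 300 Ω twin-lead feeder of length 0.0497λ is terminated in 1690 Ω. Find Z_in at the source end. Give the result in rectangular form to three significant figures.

βl = 2π × 0.0497 = 17.9°
tan(βl) = tan(17.9°) = 0.323
Z_in = Z_0·(Z_L + jZ_0·tanβl)/(Z_0 + jZ_L·tanβl)
     = 300·(1690 + j96.9)/(300 + j546)

Z_in ≈ 433 − j691 Ω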